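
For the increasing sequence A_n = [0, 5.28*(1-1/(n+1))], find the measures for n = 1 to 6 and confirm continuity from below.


By continuity of measure from below: if A_n increases to A, then m(A_n) -> m(A).
Here A = [0, 5.28], so m(A) = 5.28
Step 1: a_1 = 5.28*(1 - 1/2) = 2.64, m(A_1) = 2.64
Step 2: a_2 = 5.28*(1 - 1/3) = 3.52, m(A_2) = 3.52
Step 3: a_3 = 5.28*(1 - 1/4) = 3.96, m(A_3) = 3.96
Step 4: a_4 = 5.28*(1 - 1/5) = 4.224, m(A_4) = 4.224
Step 5: a_5 = 5.28*(1 - 1/6) = 4.4, m(A_5) = 4.4
Step 6: a_6 = 5.28*(1 - 1/7) = 4.5257, m(A_6) = 4.5257
Limit: m(A_n) -> m([0,5.28]) = 5.28


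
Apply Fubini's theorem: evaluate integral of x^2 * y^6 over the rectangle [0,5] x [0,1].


By Fubini's theorem, the double integral factors as a product of single integrals:
Step 1: integral_0^5 x^2 dx = [x^3/3] from 0 to 5
     = 5^3/3 = 41.666667
Step 2: integral_0^1 y^6 dy = [y^7/7] from 0 to 1
     = 1^7/7 = 0.142857
Step 3: Double integral = 41.666667 * 0.142857 = 5.952381


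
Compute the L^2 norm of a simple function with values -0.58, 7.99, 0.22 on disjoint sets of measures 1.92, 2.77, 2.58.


Step 1: Compute |f_i|^2 for each value:
  |-0.58|^2 = 0.3364
  |7.99|^2 = 63.8401
  |0.22|^2 = 0.0484
Step 2: Multiply by measures and sum:
  0.3364 * 1.92 = 0.645888
  63.8401 * 2.77 = 176.837077
  0.0484 * 2.58 = 0.124872
Sum = 0.645888 + 176.837077 + 0.124872 = 177.607837
Step 3: Take the p-th root:
||f||_2 = (177.607837)^(1/2) = 13.326959


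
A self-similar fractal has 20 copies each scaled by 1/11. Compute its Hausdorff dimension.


For a self-similar set with N copies scaled by 1/r:
dim_H = log(N)/log(r) = log(20)/log(11)
= 2.995732/2.397895
= 1.249317


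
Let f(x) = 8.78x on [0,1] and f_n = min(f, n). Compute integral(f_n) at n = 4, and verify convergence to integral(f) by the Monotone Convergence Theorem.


f(x) = 8.78x on [0,1]; f_n(x) = min(8.78x, n). At n = 4:
Step 1: f(x) reaches 4 at x = 4/8.78 = 0.455581
Step 2: integral(f_4) = integral(8.78x, 0, 0.455581) + integral(4, 0.455581, 1)
       = 8.78*0.455581^2/2 + 4*(1 - 0.455581)
       = 0.911162 + 2.177677
       = 3.088838
Step 3: As n -> infinity, f_n increases to f, so by MCT integral(f_n) -> integral(f) = 8.78/2 = 4.39.
Convergence: integral(f_4) = 3.088838 -> 4.39 as n -> infinity


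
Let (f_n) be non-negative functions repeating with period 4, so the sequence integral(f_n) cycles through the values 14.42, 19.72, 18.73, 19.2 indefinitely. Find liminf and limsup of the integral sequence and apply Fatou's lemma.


The sequence (integral(f_n)) is periodic with period 4, repeating the values 14.42, 19.72, 18.73, 19.2 indefinitely.
Step 1: For a periodic sequence, every tail (a_m, a_(m+1), ...) contains all 4 period values infinitely often.
Step 2: Hence inf of every tail = min of the period values = min(14.42, 19.72, 18.73, 19.2) = 14.42.
        liminf_n integral(f_n) = sup over m of (inf of tail from m) = 14.42.
Step 3: Similarly sup of every tail = max of the period values = 19.72.
        limsup_n integral(f_n) = 19.72.
Step 4: Fatou's lemma: integral(liminf_n f_n) <= liminf_n integral(f_n) = 14.42.
        So the integral of the pointwise liminf is at most 14.42.


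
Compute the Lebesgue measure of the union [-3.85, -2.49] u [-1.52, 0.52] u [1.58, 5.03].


For pairwise disjoint intervals, m(union) = sum of lengths.
= (-2.49 - -3.85) + (0.52 - -1.52) + (5.03 - 1.58)
= 1.36 + 2.04 + 3.45
= 6.85


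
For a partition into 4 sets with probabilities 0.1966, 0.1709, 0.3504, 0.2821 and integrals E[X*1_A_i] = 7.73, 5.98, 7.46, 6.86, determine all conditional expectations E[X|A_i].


For each cell A_i: E[X|A_i] = E[X*1_A_i] / P(A_i)
Step 1: E[X|A_1] = 7.73 / 0.1966 = 39.318413
Step 2: E[X|A_2] = 5.98 / 0.1709 = 34.991223
Step 3: E[X|A_3] = 7.46 / 0.3504 = 21.289954
Step 4: E[X|A_4] = 6.86 / 0.2821 = 24.317618
Verification: E[X] = sum E[X*1_A_i] = 7.73 + 5.98 + 7.46 + 6.86 = 28.03


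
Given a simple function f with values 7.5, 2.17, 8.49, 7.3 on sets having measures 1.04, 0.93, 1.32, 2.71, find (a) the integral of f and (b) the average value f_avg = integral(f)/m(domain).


Step 1: Integral = sum(value_i * measure_i)
= 7.5*1.04 + 2.17*0.93 + 8.49*1.32 + 7.3*2.71
= 7.8 + 2.0181 + 11.2068 + 19.783
= 40.8079
Step 2: Total measure of domain = 1.04 + 0.93 + 1.32 + 2.71 = 6
Step 3: Average value = 40.8079 / 6 = 6.801317


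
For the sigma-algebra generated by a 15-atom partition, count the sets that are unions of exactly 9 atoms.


Each element of F is a union of some subset of the 15 atoms.
Elements that are unions of exactly 9 atoms correspond to 9-element subsets of the 15 atoms.
Count = C(15, 9) = 15! / (9! * 6!) = 5005.


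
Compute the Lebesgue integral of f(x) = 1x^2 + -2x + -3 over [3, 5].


The Lebesgue integral of a Riemann-integrable function agrees with the Riemann integral.
Antiderivative F(x) = (1/3)x^3 + (-2/2)x^2 + -3x
F(5) = (1/3)*5^3 + (-2/2)*5^2 + -3*5
     = (1/3)*125 + (-2/2)*25 + -3*5
     = 41.666667 + -25 + -15
     = 1.666667
F(3) = -9
Integral = F(5) - F(3) = 1.666667 - -9 = 10.666667


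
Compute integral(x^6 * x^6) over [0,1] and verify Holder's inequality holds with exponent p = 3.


Step 1: Exact integral of f*g = integral(x^12, 0, 1) = 1/13
     = 0.076923
Step 2: Holder bound with p=3, q=1.5:
  ||f||_p = (integral x^18 dx)^(1/3) = (1/19)^(1/3) = 0.374756
  ||g||_q = (integral x^9 dx)^(1/1.5) = (1/10)^(1/1.5) = 0.215443
Step 3: Holder bound = ||f||_p * ||g||_q = 0.374756 * 0.215443 = 0.080739
Verification: 0.076923 <= 0.080739 (Holder holds)


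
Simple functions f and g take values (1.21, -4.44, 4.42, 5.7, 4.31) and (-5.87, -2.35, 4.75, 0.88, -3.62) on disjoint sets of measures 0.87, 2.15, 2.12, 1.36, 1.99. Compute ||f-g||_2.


Step 1: Compute differences f_i - g_i:
  1.21 - -5.87 = 7.08
  -4.44 - -2.35 = -2.09
  4.42 - 4.75 = -0.33
  5.7 - 0.88 = 4.82
  4.31 - -3.62 = 7.93
Step 2: Compute |diff|^2 * measure for each set:
  |7.08|^2 * 0.87 = 50.1264 * 0.87 = 43.609968
  |-2.09|^2 * 2.15 = 4.3681 * 2.15 = 9.391415
  |-0.33|^2 * 2.12 = 0.1089 * 2.12 = 0.230868
  |4.82|^2 * 1.36 = 23.2324 * 1.36 = 31.596064
  |7.93|^2 * 1.99 = 62.8849 * 1.99 = 125.140951
Step 3: Sum = 209.969266
Step 4: ||f-g||_2 = (209.969266)^(1/2) = 14.490316


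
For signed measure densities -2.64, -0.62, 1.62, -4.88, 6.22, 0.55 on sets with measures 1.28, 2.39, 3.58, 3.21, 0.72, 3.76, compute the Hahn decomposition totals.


Step 1: Compute signed measure on each set:
  Set 1: -2.64 * 1.28 = -3.3792
  Set 2: -0.62 * 2.39 = -1.4818
  Set 3: 1.62 * 3.58 = 5.7996
  Set 4: -4.88 * 3.21 = -15.6648
  Set 5: 6.22 * 0.72 = 4.4784
  Set 6: 0.55 * 3.76 = 2.068
Step 2: Total signed measure = (-3.3792) + (-1.4818) + (5.7996) + (-15.6648) + (4.4784) + (2.068)
     = -8.1798
Step 3: Positive part mu+(X) = sum of positive contributions = 12.346
Step 4: Negative part mu-(X) = |sum of negative contributions| = 20.5258


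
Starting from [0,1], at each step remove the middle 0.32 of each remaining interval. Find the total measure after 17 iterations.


Step 1: At each step, fraction remaining = 1 - 0.32 = 0.68
Step 2: After 17 steps, measure = (0.68)^17
Result = 0.001421


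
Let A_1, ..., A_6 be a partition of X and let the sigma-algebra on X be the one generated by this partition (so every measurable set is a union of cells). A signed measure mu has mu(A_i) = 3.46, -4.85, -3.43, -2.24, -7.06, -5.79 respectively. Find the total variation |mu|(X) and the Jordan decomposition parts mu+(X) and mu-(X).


Step 1: Every measurable set is a union of atoms (the cells / points), so a Hahn decomposition is
  obtained by grouping atoms by sign: P = union of atoms with mu > 0, N = union of the remaining atoms.
  Atoms in P (indices): 1;  atoms in N (indices): 2, 3, 4, 5, 6
  Positive values: 3.46
  Negative values: -4.85, -3.43, -2.24, -7.06, -5.79
Step 2: mu+(X) = mu(P) = sum of positive atom values = 3.46
Step 3: mu-(X) = -mu(N) = sum of |negative atom values| = 23.37
Step 4: |mu|(X) = mu+(X) + mu-(X) = 3.46 + 23.37 = 26.83


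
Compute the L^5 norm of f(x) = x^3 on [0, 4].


Step 1: ||f||_5 = (integral_0^4 |x^3|^5 dx)^(1/5)
     = (integral_0^4 x^15 dx)^(1/5)
Step 2: integral_0^4 x^15 dx = [x^16/(16)] from 0 to 4 = 4^16/16
     = 4294967296/16 = 2.684355e+08
Step 3: ||f||_5 = (2.684355e+08)^(1/5) = 48.50293


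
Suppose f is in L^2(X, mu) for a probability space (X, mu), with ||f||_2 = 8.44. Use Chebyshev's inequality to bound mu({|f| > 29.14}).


Chebyshev/Markov inequality: mu(|f| > eps) <= (||f||_p / eps)^p
Step 1: ||f||_2 / eps = 8.44 / 29.14 = 0.289636
Step 2: Raise to power p = 2:
  (0.289636)^2 = 0.083889
Step 3: Therefore mu(|f| > 29.14) <= 0.083889


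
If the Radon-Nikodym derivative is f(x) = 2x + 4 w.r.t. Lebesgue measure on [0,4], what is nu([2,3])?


nu(A) = integral_A (dnu/dmu) dmu = integral_2^3 (2x + 4) dx
Step 1: Antiderivative F(x) = (2/2)x^2 + 4x
Step 2: F(3) = (2/2)*3^2 + 4*3 = 9 + 12 = 21
Step 3: F(2) = (2/2)*2^2 + 4*2 = 4 + 8 = 12
Step 4: nu([2,3]) = F(3) - F(2) = 21 - 12 = 9


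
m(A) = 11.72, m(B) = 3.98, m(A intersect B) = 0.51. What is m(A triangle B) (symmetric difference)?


m(A Delta B) = m(A) + m(B) - 2*m(A n B)
= 11.72 + 3.98 - 2*0.51
= 11.72 + 3.98 - 1.02
= 14.68


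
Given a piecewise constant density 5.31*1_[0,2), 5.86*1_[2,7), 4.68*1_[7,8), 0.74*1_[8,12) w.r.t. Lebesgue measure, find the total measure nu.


Integrate each piece of the Radon-Nikodym derivative:
Step 1: integral_0^2 5.31 dx = 5.31*(2-0) = 5.31*2 = 10.62
Step 2: integral_2^7 5.86 dx = 5.86*(7-2) = 5.86*5 = 29.3
Step 3: integral_7^8 4.68 dx = 4.68*(8-7) = 4.68*1 = 4.68
Step 4: integral_8^12 0.74 dx = 0.74*(12-8) = 0.74*4 = 2.96
Total: 10.62 + 29.3 + 4.68 + 2.96 = 47.56


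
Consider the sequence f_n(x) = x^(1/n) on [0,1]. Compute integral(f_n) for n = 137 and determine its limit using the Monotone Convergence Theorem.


At n = 137: f_137(x) = x^(1/137).
Step 1: integral(x^(1/137), 0, 1) = [x^(1/137+1) / (1/137+1)] from 0 to 1
     = 1 / (1/137 + 1) = 1 / ((137+1)/137) = 137/(137+1)
     = 137/138 = 0.992754
Step 2: As n -> infinity, f_n(x) = x^(1/n) -> 1 for x in (0,1], and f_n is increasing in n.
By MCT, lim_n integral(f_n) = integral(lim_n f_n) = integral(1, 0, 1) = 1.
Step 3: Verify convergence: 137/138 = 0.992754 -> 1


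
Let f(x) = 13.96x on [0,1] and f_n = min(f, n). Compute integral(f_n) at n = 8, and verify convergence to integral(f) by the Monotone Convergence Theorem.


f(x) = 13.96x on [0,1]; f_n(x) = min(13.96x, n). At n = 8:
Step 1: f(x) reaches 8 at x = 8/13.96 = 0.573066
Step 2: integral(f_8) = integral(13.96x, 0, 0.573066) + integral(8, 0.573066, 1)
       = 13.96*0.573066^2/2 + 8*(1 - 0.573066)
       = 2.292264 + 3.415473
       = 5.707736
Step 3: As n -> infinity, f_n increases to f, so by MCT integral(f_n) -> integral(f) = 13.96/2 = 6.98.
Convergence: integral(f_8) = 5.707736 -> 6.98 as n -> infinity


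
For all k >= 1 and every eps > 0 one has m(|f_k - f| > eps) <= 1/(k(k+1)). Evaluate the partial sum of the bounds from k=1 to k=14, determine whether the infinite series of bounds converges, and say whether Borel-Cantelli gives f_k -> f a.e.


Step 1: List the terms 1/(k(k+1)) for k = 1 to 14:
  k=1: 0.5
  k=2: 0.166667
  k=3: 0.083333
  k=4: 0.05
  k=5: 0.033333
  k=6: 0.02381
  k=7: 0.017857
  k=8: 0.013889
  k=9: 0.011111
  k=10: 0.009091
  k=11: 0.007576
  k=12: 0.00641
  k=13: 0.005495
  k=14: 0.004762
Step 2: Partial sum = 0.5 + 0.166667 + 0.083333 + 0.05 + 0.033333 + 0.02381 + 0.017857 + 0.013889 + 0.011111 + 0.009091 + 0.007576 + 0.00641 + 0.005495 + 0.004762
     = 0.933333
Step 3: The full series sum_(k>=1) 1/(k(k+1)) converges (telescoping series sum 1/(k(k+1)) = 1; a constant multiple of a convergent series converges).
Step 4: Fix eps > 0. Since sum_k m(|f_k - f| > eps) < infinity, the Borel-Cantelli lemma gives
        m(limsup_k {|f_k - f| > eps}) = 0, i.e. for a.e. x, |f_k(x) - f(x)| <= eps for all large k.
        Applying this with eps = 1/j for j = 1, 2, ... and intersecting the countably many full-measure sets,
        for a.e. x we get limsup_k |f_k(x) - f(x)| <= 1/j for every j, hence f_k -> f almost everywhere.
Conclusion: series converges; Borel-Cantelli yields f_k -> f a.e.


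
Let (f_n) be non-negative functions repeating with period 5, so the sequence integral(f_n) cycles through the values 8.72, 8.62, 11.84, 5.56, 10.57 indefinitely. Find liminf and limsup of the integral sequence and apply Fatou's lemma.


The sequence (integral(f_n)) is periodic with period 5, repeating the values 8.72, 8.62, 11.84, 5.56, 10.57 indefinitely.
Step 1: For a periodic sequence, every tail (a_m, a_(m+1), ...) contains all 5 period values infinitely often.
Step 2: Hence inf of every tail = min of the period values = min(8.72, 8.62, 11.84, 5.56, 10.57) = 5.56.
        liminf_n integral(f_n) = sup over m of (inf of tail from m) = 5.56.
Step 3: Similarly sup of every tail = max of the period values = 11.84.
        limsup_n integral(f_n) = 11.84.
Step 4: Fatou's lemma: integral(liminf_n f_n) <= liminf_n integral(f_n) = 5.56.
        So the integral of the pointwise liminf is at most 5.56.


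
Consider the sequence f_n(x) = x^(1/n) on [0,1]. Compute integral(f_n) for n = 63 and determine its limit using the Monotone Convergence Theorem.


At n = 63: f_63(x) = x^(1/63).
Step 1: integral(x^(1/63), 0, 1) = [x^(1/63+1) / (1/63+1)] from 0 to 1
     = 1 / (1/63 + 1) = 1 / ((63+1)/63) = 63/(63+1)
     = 63/64 = 0.984375
Step 2: As n -> infinity, f_n(x) = x^(1/n) -> 1 for x in (0,1], and f_n is increasing in n.
By MCT, lim_n integral(f_n) = integral(lim_n f_n) = integral(1, 0, 1) = 1.
Step 3: Verify convergence: 63/64 = 0.984375 -> 1


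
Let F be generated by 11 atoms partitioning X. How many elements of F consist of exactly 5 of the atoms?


Each element of F is a union of some subset of the 11 atoms.
Elements that are unions of exactly 5 atoms correspond to 5-element subsets of the 11 atoms.
Count = C(11, 5) = 11! / (5! * 6!) = 462.


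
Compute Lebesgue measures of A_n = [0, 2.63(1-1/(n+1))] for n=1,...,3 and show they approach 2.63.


By continuity of measure from below: if A_n increases to A, then m(A_n) -> m(A).
Here A = [0, 2.63], so m(A) = 2.63
Step 1: a_1 = 2.63*(1 - 1/2) = 1.315, m(A_1) = 1.315
Step 2: a_2 = 2.63*(1 - 1/3) = 1.7533, m(A_2) = 1.7533
Step 3: a_3 = 2.63*(1 - 1/4) = 1.9725, m(A_3) = 1.9725
Limit: m(A_n) -> m([0,2.63]) = 2.63


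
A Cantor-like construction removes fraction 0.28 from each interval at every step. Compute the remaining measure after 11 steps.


Step 1: At each step, fraction remaining = 1 - 0.28 = 0.72
Step 2: After 11 steps, measure = (0.72)^11
Result = 0.026956


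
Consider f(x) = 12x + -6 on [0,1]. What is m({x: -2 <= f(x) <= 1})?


f^(-1)([-2, 1]) = {x : -2 <= 12x + -6 <= 1}
Solving: (-2 - -6)/12 <= x <= (1 - -6)/12
= [0.333333, 0.583333]
Intersecting with [0,1]: [0.333333, 0.583333]
Measure = 0.583333 - 0.333333 = 0.25


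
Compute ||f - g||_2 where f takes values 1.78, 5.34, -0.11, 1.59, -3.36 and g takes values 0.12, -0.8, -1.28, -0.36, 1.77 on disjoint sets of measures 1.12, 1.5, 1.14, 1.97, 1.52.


Step 1: Compute differences f_i - g_i:
  1.78 - 0.12 = 1.66
  5.34 - -0.8 = 6.14
  -0.11 - -1.28 = 1.17
  1.59 - -0.36 = 1.95
  -3.36 - 1.77 = -5.13
Step 2: Compute |diff|^2 * measure for each set:
  |1.66|^2 * 1.12 = 2.7556 * 1.12 = 3.086272
  |6.14|^2 * 1.5 = 37.6996 * 1.5 = 56.5494
  |1.17|^2 * 1.14 = 1.3689 * 1.14 = 1.560546
  |1.95|^2 * 1.97 = 3.8025 * 1.97 = 7.490925
  |-5.13|^2 * 1.52 = 26.3169 * 1.52 = 40.001688
Step 3: Sum = 108.688831
Step 4: ||f-g||_2 = (108.688831)^(1/2) = 10.425394


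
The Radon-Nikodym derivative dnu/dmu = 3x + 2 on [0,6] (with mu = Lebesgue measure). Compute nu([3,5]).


nu(A) = integral_A (dnu/dmu) dmu = integral_3^5 (3x + 2) dx
Step 1: Antiderivative F(x) = (3/2)x^2 + 2x
Step 2: F(5) = (3/2)*5^2 + 2*5 = 37.5 + 10 = 47.5
Step 3: F(3) = (3/2)*3^2 + 2*3 = 13.5 + 6 = 19.5
Step 4: nu([3,5]) = F(5) - F(3) = 47.5 - 19.5 = 28


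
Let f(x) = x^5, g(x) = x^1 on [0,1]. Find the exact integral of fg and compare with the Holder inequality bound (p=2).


Step 1: Exact integral of f*g = integral(x^6, 0, 1) = 1/7
     = 0.142857
Step 2: Holder bound with p=2, q=2:
  ||f||_p = (integral x^10 dx)^(1/2) = (1/11)^(1/2) = 0.301511
  ||g||_q = (integral x^2 dx)^(1/2) = (1/3)^(1/2) = 0.57735
Step 3: Holder bound = ||f||_p * ||g||_q = 0.301511 * 0.57735 = 0.174078
Verification: 0.142857 <= 0.174078 (Holder holds)


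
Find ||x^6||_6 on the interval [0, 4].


Step 1: ||f||_6 = (integral_0^4 |x^6|^6 dx)^(1/6)
     = (integral_0^4 x^36 dx)^(1/6)
Step 2: integral_0^4 x^36 dx = [x^37/(37)] from 0 to 4 = 4^37/37
     = 18889465931478580854784/37 = 5.105261e+20
Step 3: ||f||_6 = (5.105261e+20)^(1/6) = 2827.068463


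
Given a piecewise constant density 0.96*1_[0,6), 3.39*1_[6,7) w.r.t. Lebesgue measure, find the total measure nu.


Integrate each piece of the Radon-Nikodym derivative:
Step 1: integral_0^6 0.96 dx = 0.96*(6-0) = 0.96*6 = 5.76
Step 2: integral_6^7 3.39 dx = 3.39*(7-6) = 3.39*1 = 3.39
Total: 5.76 + 3.39 = 9.15


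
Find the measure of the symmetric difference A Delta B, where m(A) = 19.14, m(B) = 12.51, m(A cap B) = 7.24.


m(A Delta B) = m(A) + m(B) - 2*m(A n B)
= 19.14 + 12.51 - 2*7.24
= 19.14 + 12.51 - 14.48
= 17.17


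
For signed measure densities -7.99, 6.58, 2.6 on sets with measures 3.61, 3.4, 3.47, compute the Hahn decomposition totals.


Step 1: Compute signed measure on each set:
  Set 1: -7.99 * 3.61 = -28.8439
  Set 2: 6.58 * 3.4 = 22.372
  Set 3: 2.6 * 3.47 = 9.022
Step 2: Total signed measure = (-28.8439) + (22.372) + (9.022)
     = 2.5501
Step 3: Positive part mu+(X) = sum of positive contributions = 31.394
Step 4: Negative part mu-(X) = |sum of negative contributions| = 28.8439


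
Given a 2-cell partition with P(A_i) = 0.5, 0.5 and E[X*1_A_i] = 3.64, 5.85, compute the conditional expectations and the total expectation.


For each cell A_i: E[X|A_i] = E[X*1_A_i] / P(A_i)
Step 1: E[X|A_1] = 3.64 / 0.5 = 7.28
Step 2: E[X|A_2] = 5.85 / 0.5 = 11.7
Verification: E[X] = sum E[X*1_A_i] = 3.64 + 5.85 = 9.49


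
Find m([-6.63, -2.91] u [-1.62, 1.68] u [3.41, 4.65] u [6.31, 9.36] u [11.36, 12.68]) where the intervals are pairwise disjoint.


For pairwise disjoint intervals, m(union) = sum of lengths.
= (-2.91 - -6.63) + (1.68 - -1.62) + (4.65 - 3.41) + (9.36 - 6.31) + (12.68 - 11.36)
= 3.72 + 3.3 + 1.24 + 3.05 + 1.32
= 12.63


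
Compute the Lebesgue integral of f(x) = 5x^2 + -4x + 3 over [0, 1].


The Lebesgue integral of a Riemann-integrable function agrees with the Riemann integral.
Antiderivative F(x) = (5/3)x^3 + (-4/2)x^2 + 3x
F(1) = (5/3)*1^3 + (-4/2)*1^2 + 3*1
     = (5/3)*1 + (-4/2)*1 + 3*1
     = 1.666667 + -2 + 3
     = 2.666667
F(0) = 0.0
Integral = F(1) - F(0) = 2.666667 - 0.0 = 2.666667


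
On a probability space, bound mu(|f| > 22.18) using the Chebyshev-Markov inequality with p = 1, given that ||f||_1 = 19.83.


Chebyshev/Markov inequality: mu(|f| > eps) <= (||f||_p / eps)^p
Step 1: ||f||_1 / eps = 19.83 / 22.18 = 0.894049
Step 2: Raise to power p = 1:
  (0.894049)^1 = 0.894049
Step 3: Therefore mu(|f| > 22.18) <= 0.894049


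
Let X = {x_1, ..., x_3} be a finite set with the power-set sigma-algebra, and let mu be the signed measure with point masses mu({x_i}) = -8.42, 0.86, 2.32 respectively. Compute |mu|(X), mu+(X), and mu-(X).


Step 1: Every measurable set is a union of atoms (the cells / points), so a Hahn decomposition is
  obtained by grouping atoms by sign: P = union of atoms with mu > 0, N = union of the remaining atoms.
  Atoms in P (indices): 2, 3;  atoms in N (indices): 1
  Positive values: 0.86, 2.32
  Negative values: -8.42
Step 2: mu+(X) = mu(P) = sum of positive atom values = 3.18
Step 3: mu-(X) = -mu(N) = sum of |negative atom values| = 8.42
Step 4: |mu|(X) = mu+(X) + mu-(X) = 3.18 + 8.42 = 11.6


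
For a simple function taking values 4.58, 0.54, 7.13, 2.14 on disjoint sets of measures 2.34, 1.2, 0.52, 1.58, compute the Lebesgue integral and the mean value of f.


Step 1: Integral = sum(value_i * measure_i)
= 4.58*2.34 + 0.54*1.2 + 7.13*0.52 + 2.14*1.58
= 10.7172 + 0.648 + 3.7076 + 3.3812
= 18.454
Step 2: Total measure of domain = 2.34 + 1.2 + 0.52 + 1.58 = 5.64
Step 3: Average value = 18.454 / 5.64 = 3.271986


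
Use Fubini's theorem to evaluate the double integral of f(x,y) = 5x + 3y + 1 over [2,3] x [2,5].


By Fubini, integrate in x first, then y.
Step 1: Fix y, integrate over x in [2,3]:
  integral(5x + 3y + 1, x=2..3)
  = 5*(3^2 - 2^2)/2 + (3y + 1)*(3 - 2)
  = 12.5 + (3y + 1)*1
  = 12.5 + 3y + 1
  = 13.5 + 3y
Step 2: Integrate over y in [2,5]:
  integral(13.5 + 3y, y=2..5)
  = 13.5*3 + 3*(5^2 - 2^2)/2
  = 40.5 + 31.5
  = 72


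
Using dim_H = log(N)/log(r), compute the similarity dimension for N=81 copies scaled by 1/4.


For a self-similar set with N copies scaled by 1/r:
dim_H = log(N)/log(r) = log(81)/log(4)
= 4.394449/1.386294
= 3.169925


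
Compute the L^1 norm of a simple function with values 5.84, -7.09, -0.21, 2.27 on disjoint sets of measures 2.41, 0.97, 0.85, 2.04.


Step 1: Compute |f_i|^1 for each value:
  |5.84|^1 = 5.84
  |-7.09|^1 = 7.09
  |-0.21|^1 = 0.21
  |2.27|^1 = 2.27
Step 2: Multiply by measures and sum:
  5.84 * 2.41 = 14.0744
  7.09 * 0.97 = 6.8773
  0.21 * 0.85 = 0.1785
  2.27 * 2.04 = 4.6308
Sum = 14.0744 + 6.8773 + 0.1785 + 4.6308 = 25.761
Step 3: Take the p-th root:
||f||_1 = (25.761)^(1/1) = 25.761


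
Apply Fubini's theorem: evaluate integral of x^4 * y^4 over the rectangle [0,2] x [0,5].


By Fubini's theorem, the double integral factors as a product of single integrals:
Step 1: integral_0^2 x^4 dx = [x^5/5] from 0 to 2
     = 2^5/5 = 6.4
Step 2: integral_0^5 y^4 dy = [y^5/5] from 0 to 5
     = 5^5/5 = 625
Step 3: Double integral = 6.4 * 625 = 4000


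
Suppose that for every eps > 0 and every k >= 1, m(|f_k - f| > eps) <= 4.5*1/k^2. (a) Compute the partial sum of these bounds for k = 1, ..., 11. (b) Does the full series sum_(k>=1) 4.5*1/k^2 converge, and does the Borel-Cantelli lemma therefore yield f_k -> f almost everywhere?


Step 1: List the terms 4.5*1/k^2 for k = 1 to 11:
  k=1: 4.5
  k=2: 1.125
  k=3: 0.5
  k=4: 0.28125
  k=5: 0.18
  k=6: 0.125
  k=7: 0.091837
  k=8: 0.070312
  k=9: 0.055556
  k=10: 0.045
  k=11: 0.03719
Step 2: Partial sum = 4.5 + 1.125 + 0.5 + 0.28125 + 0.18 + 0.125 + 0.091837 + 0.070312 + 0.055556 + 0.045 + 0.03719
     = 7.011145
Step 3: The full series sum_(k>=1) 4.5*1/k^2 converges (p-series with p = 2 > 1; a constant multiple of a convergent series converges).
Step 4: Fix eps > 0. Since sum_k m(|f_k - f| > eps) < infinity, the Borel-Cantelli lemma gives
        m(limsup_k {|f_k - f| > eps}) = 0, i.e. for a.e. x, |f_k(x) - f(x)| <= eps for all large k.
        Applying this with eps = 1/j for j = 1, 2, ... and intersecting the countably many full-measure sets,
        for a.e. x we get limsup_k |f_k(x) - f(x)| <= 1/j for every j, hence f_k -> f almost everywhere.
Conclusion: series converges; Borel-Cantelli yields f_k -> f a.e.


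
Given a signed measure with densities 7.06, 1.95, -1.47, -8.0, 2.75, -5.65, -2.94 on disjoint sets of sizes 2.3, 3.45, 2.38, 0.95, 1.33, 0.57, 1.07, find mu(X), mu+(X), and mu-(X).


Step 1: Compute signed measure on each set:
  Set 1: 7.06 * 2.3 = 16.238
  Set 2: 1.95 * 3.45 = 6.7275
  Set 3: -1.47 * 2.38 = -3.4986
  Set 4: -8.0 * 0.95 = -7.6
  Set 5: 2.75 * 1.33 = 3.6575
  Set 6: -5.65 * 0.57 = -3.2205
  Set 7: -2.94 * 1.07 = -3.1458
Step 2: Total signed measure = (16.238) + (6.7275) + (-3.4986) + (-7.6) + (3.6575) + (-3.2205) + (-3.1458)
     = 9.1581
Step 3: Positive part mu+(X) = sum of positive contributions = 26.623
Step 4: Negative part mu-(X) = |sum of negative contributions| = 17.4649


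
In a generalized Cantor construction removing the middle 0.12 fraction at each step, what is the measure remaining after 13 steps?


Step 1: At each step, fraction remaining = 1 - 0.12 = 0.88
Step 2: After 13 steps, measure = (0.88)^13
Result = 0.189791


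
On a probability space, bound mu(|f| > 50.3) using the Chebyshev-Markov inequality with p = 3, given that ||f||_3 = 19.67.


Chebyshev/Markov inequality: mu(|f| > eps) <= (||f||_p / eps)^p
Step 1: ||f||_3 / eps = 19.67 / 50.3 = 0.391054
Step 2: Raise to power p = 3:
  (0.391054)^3 = 0.059801
Step 3: Therefore mu(|f| > 50.3) <= 0.059801


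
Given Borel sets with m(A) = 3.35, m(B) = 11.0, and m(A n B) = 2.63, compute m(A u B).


By inclusion-exclusion: m(A u B) = m(A) + m(B) - m(A n B)
= 3.35 + 11.0 - 2.63
= 11.72


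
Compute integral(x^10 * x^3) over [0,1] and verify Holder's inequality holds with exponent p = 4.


Step 1: Exact integral of f*g = integral(x^13, 0, 1) = 1/14
     = 0.071429
Step 2: Holder bound with p=4, q=1.333333:
  ||f||_p = (integral x^40 dx)^(1/4) = (1/41)^(1/4) = 0.395188
  ||g||_q = (integral x^4 dx)^(1/1.333333) = (1/5)^(1/1.333333) = 0.29907
Step 3: Holder bound = ||f||_p * ||g||_q = 0.395188 * 0.29907 = 0.118189
Verification: 0.071429 <= 0.118189 (Holder holds)


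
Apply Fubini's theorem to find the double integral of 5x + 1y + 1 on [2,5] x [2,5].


By Fubini, integrate in x first, then y.
Step 1: Fix y, integrate over x in [2,5]:
  integral(5x + 1y + 1, x=2..5)
  = 5*(5^2 - 2^2)/2 + (1y + 1)*(5 - 2)
  = 52.5 + (1y + 1)*3
  = 52.5 + 3y + 3
  = 55.5 + 3y
Step 2: Integrate over y in [2,5]:
  integral(55.5 + 3y, y=2..5)
  = 55.5*3 + 3*(5^2 - 2^2)/2
  = 166.5 + 31.5
  = 198


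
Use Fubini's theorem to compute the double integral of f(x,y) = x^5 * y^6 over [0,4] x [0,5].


By Fubini's theorem, the double integral factors as a product of single integrals:
Step 1: integral_0^4 x^5 dx = [x^6/6] from 0 to 4
     = 4^6/6 = 682.666667
Step 2: integral_0^5 y^6 dy = [y^7/7] from 0 to 5
     = 5^7/7 = 11160.714286
Step 3: Double integral = 682.666667 * 11160.714286 = 7.619048e+06


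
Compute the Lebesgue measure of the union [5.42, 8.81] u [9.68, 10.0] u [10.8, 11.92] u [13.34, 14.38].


For pairwise disjoint intervals, m(union) = sum of lengths.
= (8.81 - 5.42) + (10.0 - 9.68) + (11.92 - 10.8) + (14.38 - 13.34)
= 3.39 + 0.32 + 1.12 + 1.04
= 5.87


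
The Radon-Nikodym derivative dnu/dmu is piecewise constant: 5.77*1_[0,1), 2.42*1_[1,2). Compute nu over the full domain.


Integrate each piece of the Radon-Nikodym derivative:
Step 1: integral_0^1 5.77 dx = 5.77*(1-0) = 5.77*1 = 5.77
Step 2: integral_1^2 2.42 dx = 2.42*(2-1) = 2.42*1 = 2.42
Total: 5.77 + 2.42 = 8.19


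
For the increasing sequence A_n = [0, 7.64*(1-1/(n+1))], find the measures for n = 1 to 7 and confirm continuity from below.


By continuity of measure from below: if A_n increases to A, then m(A_n) -> m(A).
Here A = [0, 7.64], so m(A) = 7.64
Step 1: a_1 = 7.64*(1 - 1/2) = 3.82, m(A_1) = 3.82
Step 2: a_2 = 7.64*(1 - 1/3) = 5.0933, m(A_2) = 5.0933
Step 3: a_3 = 7.64*(1 - 1/4) = 5.73, m(A_3) = 5.73
Step 4: a_4 = 7.64*(1 - 1/5) = 6.112, m(A_4) = 6.112
Step 5: a_5 = 7.64*(1 - 1/6) = 6.3667, m(A_5) = 6.3667
Step 6: a_6 = 7.64*(1 - 1/7) = 6.5486, m(A_6) = 6.5486
Step 7: a_7 = 7.64*(1 - 1/8) = 6.685, m(A_7) = 6.685
Limit: m(A_n) -> m([0,7.64]) = 7.64


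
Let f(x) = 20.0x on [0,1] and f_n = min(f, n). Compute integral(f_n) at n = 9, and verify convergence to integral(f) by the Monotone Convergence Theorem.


f(x) = 20.0x on [0,1]; f_n(x) = min(20.0x, n). At n = 9:
Step 1: f(x) reaches 9 at x = 9/20.0 = 0.45
Step 2: integral(f_9) = integral(20.0x, 0, 0.45) + integral(9, 0.45, 1)
       = 20.0*0.45^2/2 + 9*(1 - 0.45)
       = 2.025 + 4.95
       = 6.975
Step 3: As n -> infinity, f_n increases to f, so by MCT integral(f_n) -> integral(f) = 20.0/2 = 10.
Convergence: integral(f_9) = 6.975 -> 10 as n -> infinity


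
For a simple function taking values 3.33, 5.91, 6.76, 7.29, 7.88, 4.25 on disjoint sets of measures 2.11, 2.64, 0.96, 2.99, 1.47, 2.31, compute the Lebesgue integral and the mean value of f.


Step 1: Integral = sum(value_i * measure_i)
= 3.33*2.11 + 5.91*2.64 + 6.76*0.96 + 7.29*2.99 + 7.88*1.47 + 4.25*2.31
= 7.0263 + 15.6024 + 6.4896 + 21.7971 + 11.5836 + 9.8175
= 72.3165
Step 2: Total measure of domain = 2.11 + 2.64 + 0.96 + 2.99 + 1.47 + 2.31 = 12.48
Step 3: Average value = 72.3165 / 12.48 = 5.794591


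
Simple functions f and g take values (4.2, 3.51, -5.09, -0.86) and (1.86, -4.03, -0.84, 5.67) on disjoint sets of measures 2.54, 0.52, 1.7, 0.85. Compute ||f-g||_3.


Step 1: Compute differences f_i - g_i:
  4.2 - 1.86 = 2.34
  3.51 - -4.03 = 7.54
  -5.09 - -0.84 = -4.25
  -0.86 - 5.67 = -6.53
Step 2: Compute |diff|^3 * measure for each set:
  |2.34|^3 * 2.54 = 12.812904 * 2.54 = 32.544776
  |7.54|^3 * 0.52 = 428.661064 * 0.52 = 222.903753
  |-4.25|^3 * 1.7 = 76.765625 * 1.7 = 130.501563
  |-6.53|^3 * 0.85 = 278.445077 * 0.85 = 236.678315
Step 3: Sum = 622.628407
Step 4: ||f-g||_3 = (622.628407)^(1/3) = 8.539052


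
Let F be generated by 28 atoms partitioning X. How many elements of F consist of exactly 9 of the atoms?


Each element of F is a union of some subset of the 28 atoms.
Elements that are unions of exactly 9 atoms correspond to 9-element subsets of the 28 atoms.
Count = C(28, 9) = 28! / (9! * 19!) = 6906900.


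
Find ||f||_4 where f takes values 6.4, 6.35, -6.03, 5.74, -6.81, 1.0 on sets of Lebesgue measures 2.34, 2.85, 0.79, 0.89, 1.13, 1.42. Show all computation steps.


Step 1: Compute |f_i|^4 for each value:
  |6.4|^4 = 1677.7216
  |6.35|^4 = 1625.904006
  |-6.03|^4 = 1322.115049
  |5.74|^4 = 1085.544346
  |-6.81|^4 = 2150.742651
  |1.0|^4 = 1
Step 2: Multiply by measures and sum:
  1677.7216 * 2.34 = 3925.868544
  1625.904006 * 2.85 = 4633.826418
  1322.115049 * 0.79 = 1044.470889
  1085.544346 * 0.89 = 966.134468
  2150.742651 * 1.13 = 2430.339196
  1 * 1.42 = 1.42
Sum = 3925.868544 + 4633.826418 + 1044.470889 + 966.134468 + 2430.339196 + 1.42 = 13002.059514
Step 3: Take the p-th root:
||f||_4 = (13002.059514)^(1/4) = 10.678323


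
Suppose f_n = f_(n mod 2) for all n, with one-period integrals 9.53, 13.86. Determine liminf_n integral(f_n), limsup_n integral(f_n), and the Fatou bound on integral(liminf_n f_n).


The sequence (integral(f_n)) is periodic with period 2, repeating the values 9.53, 13.86 indefinitely.
Step 1: For a periodic sequence, every tail (a_m, a_(m+1), ...) contains all 2 period values infinitely often.
Step 2: Hence inf of every tail = min of the period values = min(9.53, 13.86) = 9.53.
        liminf_n integral(f_n) = sup over m of (inf of tail from m) = 9.53.
Step 3: Similarly sup of every tail = max of the period values = 13.86.
        limsup_n integral(f_n) = 13.86.
Step 4: Fatou's lemma: integral(liminf_n f_n) <= liminf_n integral(f_n) = 9.53.
        So the integral of the pointwise liminf is at most 9.53.


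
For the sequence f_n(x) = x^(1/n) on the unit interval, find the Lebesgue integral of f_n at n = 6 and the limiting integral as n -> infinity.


At n = 6: f_6(x) = x^(1/6).
Step 1: integral(x^(1/6), 0, 1) = [x^(1/6+1) / (1/6+1)] from 0 to 1
     = 1 / (1/6 + 1) = 1 / ((6+1)/6) = 6/(6+1)
     = 6/7 = 0.857143
Step 2: As n -> infinity, f_n(x) = x^(1/n) -> 1 for x in (0,1], and f_n is increasing in n.
By MCT, lim_n integral(f_n) = integral(lim_n f_n) = integral(1, 0, 1) = 1.
Step 3: Verify convergence: 6/7 = 0.857143 -> 1


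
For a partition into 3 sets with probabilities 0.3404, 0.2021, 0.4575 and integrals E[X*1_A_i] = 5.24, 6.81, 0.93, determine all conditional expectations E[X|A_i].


For each cell A_i: E[X|A_i] = E[X*1_A_i] / P(A_i)
Step 1: E[X|A_1] = 5.24 / 0.3404 = 15.393655
Step 2: E[X|A_2] = 6.81 / 0.2021 = 33.69619
Step 3: E[X|A_3] = 0.93 / 0.4575 = 2.032787
Verification: E[X] = sum E[X*1_A_i] = 5.24 + 6.81 + 0.93 = 12.98


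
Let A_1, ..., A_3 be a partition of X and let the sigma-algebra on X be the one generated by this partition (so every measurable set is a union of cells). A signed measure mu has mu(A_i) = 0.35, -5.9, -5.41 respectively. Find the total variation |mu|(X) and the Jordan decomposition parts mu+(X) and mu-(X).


Step 1: Every measurable set is a union of atoms (the cells / points), so a Hahn decomposition is
  obtained by grouping atoms by sign: P = union of atoms with mu > 0, N = union of the remaining atoms.
  Atoms in P (indices): 1;  atoms in N (indices): 2, 3
  Positive values: 0.35
  Negative values: -5.9, -5.41
Step 2: mu+(X) = mu(P) = sum of positive atom values = 0.35
Step 3: mu-(X) = -mu(N) = sum of |negative atom values| = 11.31
Step 4: |mu|(X) = mu+(X) + mu-(X) = 0.35 + 11.31 = 11.66


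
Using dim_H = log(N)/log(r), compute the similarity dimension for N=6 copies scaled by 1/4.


For a self-similar set with N copies scaled by 1/r:
dim_H = log(N)/log(r) = log(6)/log(4)
= 1.791759/1.386294
= 1.292481


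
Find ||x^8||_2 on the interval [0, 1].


Step 1: ||f||_2 = (integral_0^1 |x^8|^2 dx)^(1/2)
     = (integral_0^1 x^16 dx)^(1/2)
Step 2: integral_0^1 x^16 dx = [x^17/(17)] from 0 to 1 = 1^17/17
     = 1/17 = 0.058824
Step 3: ||f||_2 = (0.058824)^(1/2) = 0.242536


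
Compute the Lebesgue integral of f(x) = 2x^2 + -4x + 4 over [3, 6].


The Lebesgue integral of a Riemann-integrable function agrees with the Riemann integral.
Antiderivative F(x) = (2/3)x^3 + (-4/2)x^2 + 4x
F(6) = (2/3)*6^3 + (-4/2)*6^2 + 4*6
     = (2/3)*216 + (-4/2)*36 + 4*6
     = 144 + -72 + 24
     = 96
F(3) = 12
Integral = F(6) - F(3) = 96 - 12 = 84


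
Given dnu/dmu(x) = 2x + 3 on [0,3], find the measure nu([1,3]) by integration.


nu(A) = integral_A (dnu/dmu) dmu = integral_1^3 (2x + 3) dx
Step 1: Antiderivative F(x) = (2/2)x^2 + 3x
Step 2: F(3) = (2/2)*3^2 + 3*3 = 9 + 9 = 18
Step 3: F(1) = (2/2)*1^2 + 3*1 = 1 + 3 = 4
Step 4: nu([1,3]) = F(3) - F(1) = 18 - 4 = 14


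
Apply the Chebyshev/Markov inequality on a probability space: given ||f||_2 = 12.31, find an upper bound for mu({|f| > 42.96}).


Chebyshev/Markov inequality: mu(|f| > eps) <= (||f||_p / eps)^p
Step 1: ||f||_2 / eps = 12.31 / 42.96 = 0.286546
Step 2: Raise to power p = 2:
  (0.286546)^2 = 0.082108
Step 3: Therefore mu(|f| > 42.96) <= 0.082108


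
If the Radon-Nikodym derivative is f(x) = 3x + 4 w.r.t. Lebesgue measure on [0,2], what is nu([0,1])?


nu(A) = integral_A (dnu/dmu) dmu = integral_0^1 (3x + 4) dx
Step 1: Antiderivative F(x) = (3/2)x^2 + 4x
Step 2: F(1) = (3/2)*1^2 + 4*1 = 1.5 + 4 = 5.5
Step 3: F(0) = (3/2)*0^2 + 4*0 = 0.0 + 0 = 0.0
Step 4: nu([0,1]) = F(1) - F(0) = 5.5 - 0.0 = 5.5


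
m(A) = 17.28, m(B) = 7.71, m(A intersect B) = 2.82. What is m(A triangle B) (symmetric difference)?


m(A Delta B) = m(A) + m(B) - 2*m(A n B)
= 17.28 + 7.71 - 2*2.82
= 17.28 + 7.71 - 5.64
= 19.35


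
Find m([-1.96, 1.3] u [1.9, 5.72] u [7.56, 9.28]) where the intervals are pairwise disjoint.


For pairwise disjoint intervals, m(union) = sum of lengths.
= (1.3 - -1.96) + (5.72 - 1.9) + (9.28 - 7.56)
= 3.26 + 3.82 + 1.72
= 8.8


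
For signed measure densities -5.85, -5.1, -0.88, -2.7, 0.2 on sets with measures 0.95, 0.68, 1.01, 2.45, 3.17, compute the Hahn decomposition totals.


Step 1: Compute signed measure on each set:
  Set 1: -5.85 * 0.95 = -5.5575
  Set 2: -5.1 * 0.68 = -3.468
  Set 3: -0.88 * 1.01 = -0.8888
  Set 4: -2.7 * 2.45 = -6.615
  Set 5: 0.2 * 3.17 = 0.634
Step 2: Total signed measure = (-5.5575) + (-3.468) + (-0.8888) + (-6.615) + (0.634)
     = -15.8953
Step 3: Positive part mu+(X) = sum of positive contributions = 0.634
Step 4: Negative part mu-(X) = |sum of negative contributions| = 16.5293


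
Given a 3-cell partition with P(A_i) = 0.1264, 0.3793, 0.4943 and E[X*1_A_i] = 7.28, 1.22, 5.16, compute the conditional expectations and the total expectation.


For each cell A_i: E[X|A_i] = E[X*1_A_i] / P(A_i)
Step 1: E[X|A_1] = 7.28 / 0.1264 = 57.594937
Step 2: E[X|A_2] = 1.22 / 0.3793 = 3.216451
Step 3: E[X|A_3] = 5.16 / 0.4943 = 10.439005
Verification: E[X] = sum E[X*1_A_i] = 7.28 + 1.22 + 5.16 = 13.66


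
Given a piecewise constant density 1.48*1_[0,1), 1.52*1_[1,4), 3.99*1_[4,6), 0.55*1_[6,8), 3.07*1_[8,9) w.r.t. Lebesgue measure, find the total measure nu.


Integrate each piece of the Radon-Nikodym derivative:
Step 1: integral_0^1 1.48 dx = 1.48*(1-0) = 1.48*1 = 1.48
Step 2: integral_1^4 1.52 dx = 1.52*(4-1) = 1.52*3 = 4.56
Step 3: integral_4^6 3.99 dx = 3.99*(6-4) = 3.99*2 = 7.98
Step 4: integral_6^8 0.55 dx = 0.55*(8-6) = 0.55*2 = 1.1
Step 5: integral_8^9 3.07 dx = 3.07*(9-8) = 3.07*1 = 3.07
Total: 1.48 + 4.56 + 7.98 + 1.1 + 3.07 = 18.19


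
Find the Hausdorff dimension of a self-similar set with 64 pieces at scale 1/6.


For a self-similar set with N copies scaled by 1/r:
dim_H = log(N)/log(r) = log(64)/log(6)
= 4.158883/1.791759
= 2.321117


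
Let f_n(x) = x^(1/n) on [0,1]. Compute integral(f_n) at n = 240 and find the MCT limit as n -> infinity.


At n = 240: f_240(x) = x^(1/240).
Step 1: integral(x^(1/240), 0, 1) = [x^(1/240+1) / (1/240+1)] from 0 to 1
     = 1 / (1/240 + 1) = 1 / ((240+1)/240) = 240/(240+1)
     = 240/241 = 0.995851
Step 2: As n -> infinity, f_n(x) = x^(1/n) -> 1 for x in (0,1], and f_n is increasing in n.
By MCT, lim_n integral(f_n) = integral(lim_n f_n) = integral(1, 0, 1) = 1.
Step 3: Verify convergence: 240/241 = 0.995851 -> 1


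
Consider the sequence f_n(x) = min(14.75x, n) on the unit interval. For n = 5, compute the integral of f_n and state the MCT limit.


f(x) = 14.75x on [0,1]; f_n(x) = min(14.75x, n). At n = 5:
Step 1: f(x) reaches 5 at x = 5/14.75 = 0.338983
Step 2: integral(f_5) = integral(14.75x, 0, 0.338983) + integral(5, 0.338983, 1)
       = 14.75*0.338983^2/2 + 5*(1 - 0.338983)
       = 0.847458 + 3.305085
       = 4.152542
Step 3: As n -> infinity, f_n increases to f, so by MCT integral(f_n) -> integral(f) = 14.75/2 = 7.375.
Convergence: integral(f_5) = 4.152542 -> 7.375 as n -> infinity


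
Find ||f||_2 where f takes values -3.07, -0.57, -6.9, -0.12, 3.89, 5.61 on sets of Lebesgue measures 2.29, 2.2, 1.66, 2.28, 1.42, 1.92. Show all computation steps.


Step 1: Compute |f_i|^2 for each value:
  |-3.07|^2 = 9.4249
  |-0.57|^2 = 0.3249
  |-6.9|^2 = 47.61
  |-0.12|^2 = 0.0144
  |3.89|^2 = 15.1321
  |5.61|^2 = 31.4721
Step 2: Multiply by measures and sum:
  9.4249 * 2.29 = 21.583021
  0.3249 * 2.2 = 0.71478
  47.61 * 1.66 = 79.0326
  0.0144 * 2.28 = 0.032832
  15.1321 * 1.42 = 21.487582
  31.4721 * 1.92 = 60.426432
Sum = 21.583021 + 0.71478 + 79.0326 + 0.032832 + 21.487582 + 60.426432 = 183.277247
Step 3: Take the p-th root:
||f||_2 = (183.277247)^(1/2) = 13.537993


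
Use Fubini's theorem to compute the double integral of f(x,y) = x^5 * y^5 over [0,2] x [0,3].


By Fubini's theorem, the double integral factors as a product of single integrals:
Step 1: integral_0^2 x^5 dx = [x^6/6] from 0 to 2
     = 2^6/6 = 10.666667
Step 2: integral_0^3 y^5 dy = [y^6/6] from 0 to 3
     = 3^6/6 = 121.5
Step 3: Double integral = 10.666667 * 121.5 = 1296


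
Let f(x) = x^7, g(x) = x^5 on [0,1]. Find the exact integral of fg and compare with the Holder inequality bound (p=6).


Step 1: Exact integral of f*g = integral(x^12, 0, 1) = 1/13
     = 0.076923
Step 2: Holder bound with p=6, q=1.2:
  ||f||_p = (integral x^42 dx)^(1/6) = (1/43)^(1/6) = 0.534263
  ||g||_q = (integral x^6 dx)^(1/1.2) = (1/7)^(1/1.2) = 0.197584
Step 3: Holder bound = ||f||_p * ||g||_q = 0.534263 * 0.197584 = 0.105562
Verification: 0.076923 <= 0.105562 (Holder holds)


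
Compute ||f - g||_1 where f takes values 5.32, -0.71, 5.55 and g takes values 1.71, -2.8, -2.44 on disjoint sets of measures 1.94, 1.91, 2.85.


Step 1: Compute differences f_i - g_i:
  5.32 - 1.71 = 3.61
  -0.71 - -2.8 = 2.09
  5.55 - -2.44 = 7.99
Step 2: Compute |diff|^1 * measure for each set:
  |3.61|^1 * 1.94 = 3.61 * 1.94 = 7.0034
  |2.09|^1 * 1.91 = 2.09 * 1.91 = 3.9919
  |7.99|^1 * 2.85 = 7.99 * 2.85 = 22.7715
Step 3: Sum = 33.7668
Step 4: ||f-g||_1 = (33.7668)^(1/1) = 33.7668


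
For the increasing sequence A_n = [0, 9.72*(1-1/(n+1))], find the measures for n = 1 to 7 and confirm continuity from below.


By continuity of measure from below: if A_n increases to A, then m(A_n) -> m(A).
Here A = [0, 9.72], so m(A) = 9.72
Step 1: a_1 = 9.72*(1 - 1/2) = 4.86, m(A_1) = 4.86
Step 2: a_2 = 9.72*(1 - 1/3) = 6.48, m(A_2) = 6.48
Step 3: a_3 = 9.72*(1 - 1/4) = 7.29, m(A_3) = 7.29
Step 4: a_4 = 9.72*(1 - 1/5) = 7.776, m(A_4) = 7.776
Step 5: a_5 = 9.72*(1 - 1/6) = 8.1, m(A_5) = 8.1
Step 6: a_6 = 9.72*(1 - 1/7) = 8.3314, m(A_6) = 8.3314
Step 7: a_7 = 9.72*(1 - 1/8) = 8.505, m(A_7) = 8.505
Limit: m(A_n) -> m([0,9.72]) = 9.72
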